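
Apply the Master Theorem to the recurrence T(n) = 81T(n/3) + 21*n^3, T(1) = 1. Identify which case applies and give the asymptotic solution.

a=81, b=3, f(n)=21*n^3.
log_3(81) = 4 > 3.
Since f(n) = O(n^3) is polynomially smaller than n^4, Case 1 applies.
T(n) = Theta(n^4).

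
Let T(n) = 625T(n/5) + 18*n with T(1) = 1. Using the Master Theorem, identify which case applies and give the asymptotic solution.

a=625, b=5, f(n)=18*n.
log_5(625) = 4 > 1.
Since f(n) = O(n^1) is polynomially smaller than n^4, Case 1 applies.
T(n) = Theta(n^4).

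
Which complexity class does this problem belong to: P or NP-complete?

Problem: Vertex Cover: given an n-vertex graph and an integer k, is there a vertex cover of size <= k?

This problem is NP-complete: one of Karp's 21 NP-complete problems (with k part of the input; for any fixed constant k it is in P).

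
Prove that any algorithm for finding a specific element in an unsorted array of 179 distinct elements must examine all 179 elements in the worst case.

Adversary argument: if the algorithm examines fewer than 179 elements, the adversary places the target in an unexamined position. The algorithm cannot distinguish 'not present' from 'in unexamined position'.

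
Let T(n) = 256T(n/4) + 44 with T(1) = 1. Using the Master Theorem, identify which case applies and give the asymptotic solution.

a=256, b=4, f(n)=44.
log_4(256) = 4 > 0.
Since f(n) = O(n^0) is polynomially smaller than n^4, Case 1 applies.
T(n) = Theta(n^4).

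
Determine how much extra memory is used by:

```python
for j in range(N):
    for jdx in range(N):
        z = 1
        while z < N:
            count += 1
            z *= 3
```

Space complexity: O(1).
Only a constant amount of auxiliary storage is used; nothing grows with n.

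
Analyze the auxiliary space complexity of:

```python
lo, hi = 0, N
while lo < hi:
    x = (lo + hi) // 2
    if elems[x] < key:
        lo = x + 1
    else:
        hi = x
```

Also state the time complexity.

Space complexity: O(1).
Only a constant amount of auxiliary storage is used; nothing grows with n.
Time complexity: O(log n).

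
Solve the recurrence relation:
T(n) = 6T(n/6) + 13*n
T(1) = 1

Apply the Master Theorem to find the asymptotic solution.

a=6, b=6, f(n)=13*n. log_6(6) = 1. Case 2: T(n) = O(n log n).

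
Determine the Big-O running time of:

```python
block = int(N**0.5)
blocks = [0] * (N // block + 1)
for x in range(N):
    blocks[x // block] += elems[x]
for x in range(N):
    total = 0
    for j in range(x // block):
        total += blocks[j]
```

Time complexity: O(n * sqrt(n)).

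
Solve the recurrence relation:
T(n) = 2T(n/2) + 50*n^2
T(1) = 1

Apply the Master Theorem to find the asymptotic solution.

a=2, b=2, f(n)=50*n^2. log_2(2) = 1 < 2. Case 3: T(n) = O(n^2).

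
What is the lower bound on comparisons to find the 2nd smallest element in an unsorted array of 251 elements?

Finding the 2nd smallest of 251 elements requires Omega(n) comparisons. Every element must participate in at least one comparison; otherwise it could be the 2nd smallest.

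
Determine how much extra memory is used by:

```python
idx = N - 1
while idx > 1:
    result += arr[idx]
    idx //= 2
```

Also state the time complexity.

Space complexity: O(1).
Only a constant amount of auxiliary storage is used; nothing grows with n.
Time complexity: O(log n).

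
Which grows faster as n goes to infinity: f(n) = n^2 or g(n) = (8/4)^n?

g(n) = (8/4)^n grows faster: (8/4)^n is exponential with base 8/4 > 1, dominating every polynomial.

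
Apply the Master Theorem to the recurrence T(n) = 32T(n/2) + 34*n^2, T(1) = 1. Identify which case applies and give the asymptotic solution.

a=32, b=2, f(n)=34*n^2.
log_2(32) = 5 > 2.
Since f(n) = O(n^2) is polynomially smaller than n^5, Case 1 applies.
T(n) = Theta(n^5).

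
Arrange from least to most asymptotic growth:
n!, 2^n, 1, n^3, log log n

Ordered by growth rate: 1 < log log n < n^3 < 2^n < n!.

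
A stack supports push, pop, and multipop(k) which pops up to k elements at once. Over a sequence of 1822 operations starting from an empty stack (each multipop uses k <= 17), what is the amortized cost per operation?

Each element is pushed exactly once and popped at most once (whether by pop or as part of a multipop). So the total number of individual pops over the whole sequence is at most the number of pushes, which is at most 1822. Total work <= 2 * 1822, hence O(1) amortized per operation.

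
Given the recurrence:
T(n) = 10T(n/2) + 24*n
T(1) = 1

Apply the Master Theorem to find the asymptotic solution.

a=10, b=2, f(n)=24*n. log_2(10) = 3.322. Case 1 of Master Theorem: T(n) = O(n^3.322).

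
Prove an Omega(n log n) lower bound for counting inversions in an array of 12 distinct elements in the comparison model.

Decision-tree argument: at any leaf, the comparisons made (with transitivity) must totally order all 12 elements -- otherwise some pair (i,j) is unordered, and an adversary can present two inputs agreeing on every comparison made but with that pair flipped, changing the inversion count by 1, so the leaf's output is wrong on one of them. Hence the tree has >= 12! leaves and height >= log_2(12!) = Omega(n log n). Modified merge sort achieves O(n log n).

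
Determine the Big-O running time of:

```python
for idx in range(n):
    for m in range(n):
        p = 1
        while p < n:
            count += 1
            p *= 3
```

Time complexity: O(n^2 log n).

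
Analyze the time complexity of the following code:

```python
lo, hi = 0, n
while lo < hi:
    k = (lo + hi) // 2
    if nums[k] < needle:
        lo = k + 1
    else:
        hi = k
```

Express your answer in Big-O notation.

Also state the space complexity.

Time complexity: O(log n).
Space complexity: O(1).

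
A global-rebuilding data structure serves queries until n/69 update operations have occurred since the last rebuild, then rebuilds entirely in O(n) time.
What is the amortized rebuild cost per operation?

The O(n) rebuild is triggered by n/69 operations, so each contributes O(n)/(n/69) = O(69) = O(1) to the rebuild cost.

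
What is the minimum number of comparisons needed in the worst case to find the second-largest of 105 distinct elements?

Lower bound: finding the max needs 105-1 comparisons. By the adversary weight-doubling argument, the max must personally win >= ceil(log_2(105)) = 7 comparisons; the 2nd-largest is among those 7 losers, needing 7-1 more comparisons. Total >= 105-1 + 7-1 = 110. A balanced knockout tournament achieves this.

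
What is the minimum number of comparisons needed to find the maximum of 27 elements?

Finding the maximum requires 26 comparisons. Each comparison eliminates exactly one candidate. With 27 candidates, we need 26 eliminations.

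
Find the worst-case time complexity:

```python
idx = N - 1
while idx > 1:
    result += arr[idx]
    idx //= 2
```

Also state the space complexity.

Time complexity: O(log n).
Space complexity: O(1).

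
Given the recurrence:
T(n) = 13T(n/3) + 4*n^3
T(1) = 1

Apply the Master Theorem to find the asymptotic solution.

a=13, b=3, f(n)=4*n^3. log_3(13) = 2.335 < 3. Case 3: T(n) = O(n^3).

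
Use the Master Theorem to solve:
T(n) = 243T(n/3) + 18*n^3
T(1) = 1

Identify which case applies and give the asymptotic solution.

a=243, b=3, f(n)=18*n^3.
log_3(243) = 5 > 3.
Since f(n) = O(n^3) is polynomially smaller than n^5, Case 1 applies.
T(n) = Theta(n^5).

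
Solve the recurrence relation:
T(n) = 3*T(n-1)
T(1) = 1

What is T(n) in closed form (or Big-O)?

Each step multiplies by 3. T(n) = T(1)*3^(n-1) = 3^(n-1).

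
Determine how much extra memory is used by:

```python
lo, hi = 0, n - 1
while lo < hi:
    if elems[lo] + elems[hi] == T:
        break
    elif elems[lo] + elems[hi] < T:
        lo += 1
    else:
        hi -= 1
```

Space complexity: O(1).
Only a constant amount of auxiliary storage is used; nothing grows with n.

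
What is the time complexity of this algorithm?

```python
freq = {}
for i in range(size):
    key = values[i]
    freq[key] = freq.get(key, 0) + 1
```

Time complexity: O(n).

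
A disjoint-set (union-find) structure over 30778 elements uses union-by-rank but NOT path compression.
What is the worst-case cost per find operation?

Union-by-rank alone keeps every tree's height <= log_2(30778) ~= 14.9. Each find traverses from a node to its root, costing O(height) = O(log n). Without path compression this bound is tight.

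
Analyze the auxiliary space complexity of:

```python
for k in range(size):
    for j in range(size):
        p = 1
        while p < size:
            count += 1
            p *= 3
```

Space complexity: O(1).
Only a constant amount of auxiliary storage is used; nothing grows with n.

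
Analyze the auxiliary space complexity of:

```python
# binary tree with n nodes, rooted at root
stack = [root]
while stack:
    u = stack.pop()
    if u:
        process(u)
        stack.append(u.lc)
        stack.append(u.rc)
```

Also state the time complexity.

Space complexity: O(n).
Auxiliary storage grows linearly with the input size n in the worst case.
Time complexity: O(n).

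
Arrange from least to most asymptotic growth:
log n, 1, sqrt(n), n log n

Ordered by growth rate: 1 < log n < sqrt(n) < n log n.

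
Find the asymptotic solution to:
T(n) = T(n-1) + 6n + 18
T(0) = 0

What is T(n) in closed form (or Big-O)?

Dominant term in sum is 6*sum(i, i=1..n) = 6*n*(n+1)/2 = O(n^2).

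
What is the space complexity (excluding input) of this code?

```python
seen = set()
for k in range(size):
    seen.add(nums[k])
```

Space complexity: O(n).
Auxiliary storage grows linearly with the input size n in the worst case.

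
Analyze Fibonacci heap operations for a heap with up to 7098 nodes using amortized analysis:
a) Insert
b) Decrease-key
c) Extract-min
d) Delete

Fibonacci heaps use lazy consolidation. Potential function Phi = t + 2m (t = number of trees, m = marked nodes).
- Insert: O(1) actual, Delta Phi = +1 (one new tree) => O(1) amortized.
- Decrease-key: with c cascading cuts, actual cost is O(c); Delta Phi <= c - 2(c-1) + 2 = 4 - c (c new trees; >= c-1 marks cleared; <= 1 new mark). Amortized O(c) + (4 - c) = O(1).
- Extract-min: O(D(n) + t) actual; consolidation drops t to <= D(n)+1, so Delta Phi pays for the t term. D(n) = O(log n) for n = 7098 => O(log n) amortized.
- Delete: decrease-key to -inf then extract-min = O(log n).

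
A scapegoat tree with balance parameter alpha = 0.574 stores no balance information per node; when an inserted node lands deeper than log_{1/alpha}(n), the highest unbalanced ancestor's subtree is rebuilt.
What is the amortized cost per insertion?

Search/insert path is O(log n). A rebuild of a subtree of size s costs O(s), but with alpha = 0.574 at least Omega(s) insertions must have occurred in that subtree since its last rebuild. Charging O(1) of the rebuild to each such insertion gives O(log n) amortized.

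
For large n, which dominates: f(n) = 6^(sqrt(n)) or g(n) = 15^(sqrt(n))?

g(n) = 15^(sqrt(n)) grows faster: ratio is (15/6)^(sqrt(n)) -> infinity since 15/6 > 1.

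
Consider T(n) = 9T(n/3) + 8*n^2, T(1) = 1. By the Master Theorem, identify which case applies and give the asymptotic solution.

a=9, b=3, f(n)=8*n^2.
log_3(9) = 2, so n^(log_b(a)) = n^2.
f(n) = Theta(n^2), so Case 2 applies.
T(n) = Theta(n^2 log n).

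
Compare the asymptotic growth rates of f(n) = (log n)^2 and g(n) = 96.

f(n) = (log n)^2 grows faster: any unbounded function dominates a constant.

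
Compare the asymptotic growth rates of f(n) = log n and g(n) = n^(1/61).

g(n) = n^(1/61) grows faster: any positive power of n dominates log n.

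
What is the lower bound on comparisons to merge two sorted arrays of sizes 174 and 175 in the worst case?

Adversary: with |174 - 175| <= 1 the inputs can be fully interleaved so that every adjacent pair in the merged output comes from different arrays. Then each of the 348 adjacent pairs must be directly compared, or the algorithm cannot determine their relative order. Standard merge meets this bound.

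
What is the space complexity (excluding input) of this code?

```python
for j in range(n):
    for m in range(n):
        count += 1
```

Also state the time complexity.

Space complexity: O(1).
Only a constant amount of auxiliary storage is used; nothing grows with n.
Time complexity: O(n^2).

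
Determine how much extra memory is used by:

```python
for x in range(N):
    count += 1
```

Space complexity: O(1).
Only a constant amount of auxiliary storage is used; nothing grows with n.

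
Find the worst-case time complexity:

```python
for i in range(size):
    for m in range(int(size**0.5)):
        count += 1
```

Time complexity: O(n * sqrt(n)).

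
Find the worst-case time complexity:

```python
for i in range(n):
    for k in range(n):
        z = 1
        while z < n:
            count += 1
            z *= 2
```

Time complexity: O(n^2 log n).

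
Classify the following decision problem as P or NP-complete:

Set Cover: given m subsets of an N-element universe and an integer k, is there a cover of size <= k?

This problem is NP-complete: one of Karp's 21 NP-complete problems (with k part of the input).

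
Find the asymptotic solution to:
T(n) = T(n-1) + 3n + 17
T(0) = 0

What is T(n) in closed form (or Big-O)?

Dominant term in sum is 3*sum(i, i=1..n) = 3*n*(n+1)/2 = O(n^2).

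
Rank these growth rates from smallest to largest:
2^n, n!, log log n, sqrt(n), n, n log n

Ordered by growth rate: log log n < sqrt(n) < n < n log n < 2^n < n!.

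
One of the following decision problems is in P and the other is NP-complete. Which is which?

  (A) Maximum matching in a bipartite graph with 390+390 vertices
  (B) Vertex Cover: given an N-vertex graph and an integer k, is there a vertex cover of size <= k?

(A) is P: Hopcroft-Karp runs in O(E sqrt(V)).
(B) is NP-complete: one of Karp's 21 NP-complete problems (with k part of the input; for any fixed constant k it is in P).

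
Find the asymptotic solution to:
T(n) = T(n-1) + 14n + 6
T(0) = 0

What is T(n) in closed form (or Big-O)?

Dominant term in sum is 14*sum(i, i=1..n) = 14*n*(n+1)/2 = O(n^2).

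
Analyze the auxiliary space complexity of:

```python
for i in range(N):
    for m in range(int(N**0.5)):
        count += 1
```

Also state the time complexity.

Space complexity: O(1).
Only a constant amount of auxiliary storage is used; nothing grows with n.
Time complexity: O(n * sqrt(n)).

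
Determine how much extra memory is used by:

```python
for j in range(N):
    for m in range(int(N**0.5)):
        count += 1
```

Space complexity: O(1).
Only a constant amount of auxiliary storage is used; nothing grows with n.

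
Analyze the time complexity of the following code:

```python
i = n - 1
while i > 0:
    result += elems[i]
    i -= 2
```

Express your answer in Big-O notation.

Time complexity: O(n).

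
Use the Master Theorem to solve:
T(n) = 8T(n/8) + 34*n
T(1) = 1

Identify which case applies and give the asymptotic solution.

a=8, b=8, f(n)=34*n.
log_8(8) = 1, so n^(log_b(a)) = n.
f(n) = Theta(n), so Case 2 applies.
T(n) = Theta(n log n).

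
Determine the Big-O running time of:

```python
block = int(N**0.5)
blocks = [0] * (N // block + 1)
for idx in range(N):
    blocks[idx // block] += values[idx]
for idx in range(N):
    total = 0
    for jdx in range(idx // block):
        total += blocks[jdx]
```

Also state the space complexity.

Time complexity: O(n * sqrt(n)).
Space complexity: O(sqrt(n)).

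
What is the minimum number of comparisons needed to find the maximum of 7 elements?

Finding the maximum requires 6 comparisons. Each comparison eliminates exactly one candidate. With 7 candidates, we need 6 eliminations.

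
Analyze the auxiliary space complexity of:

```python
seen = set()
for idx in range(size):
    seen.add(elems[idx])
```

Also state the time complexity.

Space complexity: O(n).
Auxiliary storage grows linearly with the input size n in the worst case.
Time complexity: O(n).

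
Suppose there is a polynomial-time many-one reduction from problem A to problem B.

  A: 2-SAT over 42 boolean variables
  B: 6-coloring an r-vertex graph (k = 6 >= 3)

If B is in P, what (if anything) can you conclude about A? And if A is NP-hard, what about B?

A poly-time reduction A <=_p B means any A-instance can be transformed to a B-instance in poly time.
If B is in P: compose the reduction with B's poly-time algorithm to solve A in poly time, so A is in P.
If A is NP-hard: every NP problem reduces to A, which reduces to B; composing reductions, every NP problem reduces to B, so B is NP-hard.
(Here in fact A is P and B is NP-complete.)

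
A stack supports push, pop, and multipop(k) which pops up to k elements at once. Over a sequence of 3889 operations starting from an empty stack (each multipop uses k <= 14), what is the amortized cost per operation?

Each element is pushed exactly once and popped at most once (whether by pop or as part of a multipop). So the total number of individual pops over the whole sequence is at most the number of pushes, which is at most 3889. Total work <= 2 * 3889, hence O(1) amortized per operation.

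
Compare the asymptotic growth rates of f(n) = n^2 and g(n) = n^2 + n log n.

f(n) = n^2 and g(n) = n^2 + n log n are Theta of each other: the lower-order n log n term is o(n^2); both are Theta(n^2).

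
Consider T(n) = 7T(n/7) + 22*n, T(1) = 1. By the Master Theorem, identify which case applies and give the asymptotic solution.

a=7, b=7, f(n)=22*n.
log_7(7) = 1, so n^(log_b(a)) = n.
f(n) = Theta(n), so Case 2 applies.
T(n) = Theta(n log n).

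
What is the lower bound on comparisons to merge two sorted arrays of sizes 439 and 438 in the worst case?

Adversary: with |439 - 438| <= 1 the inputs can be fully interleaved so that every adjacent pair in the merged output comes from different arrays. Then each of the 876 adjacent pairs must be directly compared, or the algorithm cannot determine their relative order. Standard merge meets this bound.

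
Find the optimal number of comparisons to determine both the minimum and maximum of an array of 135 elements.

Naive approach: 268 comparisons (134 for max + 134 for min).
Optimal: Compare elements in pairs first (floor(n/2) = 67 comparisons), then find max among winners and min among losers (67 comparisons each).
Total: ceil(3n/2) - 2 = 201 comparisons. An adversary argument shows this is also a lower bound.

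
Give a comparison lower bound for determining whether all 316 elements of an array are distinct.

In the algebraic decision-tree model, the YES region for element distinctness on 316 elements has 316! connected components (one per ordering). Ben-Or's theorem then gives a lower bound of Omega(log(n!)) = Omega(n log n).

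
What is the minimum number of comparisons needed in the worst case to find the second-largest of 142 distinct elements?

Lower bound: finding the max needs 142-1 comparisons. By the adversary weight-doubling argument, the max must personally win >= ceil(log_2(142)) = 8 comparisons; the 2nd-largest is among those 8 losers, needing 8-1 more comparisons. Total >= 142-1 + 8-1 = 148. A balanced knockout tournament achieves this.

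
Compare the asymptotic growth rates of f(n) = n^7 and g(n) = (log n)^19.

f(n) = n^7 grows faster: any positive polynomial dominates any polylog.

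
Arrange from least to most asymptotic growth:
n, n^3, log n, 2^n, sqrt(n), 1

Ordered by growth rate: 1 < log n < sqrt(n) < n < n^3 < 2^n.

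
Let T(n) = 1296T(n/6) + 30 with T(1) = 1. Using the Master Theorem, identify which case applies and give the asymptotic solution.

a=1296, b=6, f(n)=30.
log_6(1296) = 4 > 0.
Since f(n) = O(n^0) is polynomially smaller than n^4, Case 1 applies.
T(n) = Theta(n^4).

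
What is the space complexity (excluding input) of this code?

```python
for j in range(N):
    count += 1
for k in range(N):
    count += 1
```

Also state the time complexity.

Space complexity: O(1).
Only a constant amount of auxiliary storage is used; nothing grows with n.
Time complexity: O(n).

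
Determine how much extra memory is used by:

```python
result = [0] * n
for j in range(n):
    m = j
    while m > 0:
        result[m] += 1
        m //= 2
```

Space complexity: O(n).
Auxiliary storage grows linearly with the input size n in the worst case.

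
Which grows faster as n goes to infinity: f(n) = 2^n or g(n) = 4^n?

g(n) = 4^n grows faster: (4/2)^n -> infinity since 4/2 > 1.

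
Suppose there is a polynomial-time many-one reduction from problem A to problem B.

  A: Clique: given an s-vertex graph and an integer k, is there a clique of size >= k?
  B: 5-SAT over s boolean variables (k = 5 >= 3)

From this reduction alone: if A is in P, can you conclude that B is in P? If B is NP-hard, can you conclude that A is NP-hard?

A poly-time reduction A <=_p B transfers tractability DOWN (B easy => A easy) and hardness UP (A hard => B hard), not the reverse.
From A in P, the reduction alone does NOT give B in P: any problem in P trivially reduces to SAT, yet SAT is not known to be in P.
From B NP-hard, the reduction alone does NOT give A NP-hard: again, easy problems reduce to hard ones.
(Here in fact A is NP-complete and B is NP-complete.)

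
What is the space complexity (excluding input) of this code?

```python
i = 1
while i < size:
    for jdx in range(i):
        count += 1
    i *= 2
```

Space complexity: O(1).
Only a constant amount of auxiliary storage is used; nothing grows with n.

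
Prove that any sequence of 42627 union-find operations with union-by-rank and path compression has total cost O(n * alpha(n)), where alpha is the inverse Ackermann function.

Using Tarjan's analysis with rank-based potential function. Union-by-rank keeps tree height O(log n). Path compression flattens paths during find. For n = 42627 operations, total cost is O(n * alpha(n)), effectively O(n) since alpha grows incredibly slowly.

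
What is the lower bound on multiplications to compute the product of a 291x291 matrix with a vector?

A 291x291 matrix-vector product has 291 inner products of length 291. Output depends on all 291^2 = 84681 matrix entries. At least 84681 multiplications needed.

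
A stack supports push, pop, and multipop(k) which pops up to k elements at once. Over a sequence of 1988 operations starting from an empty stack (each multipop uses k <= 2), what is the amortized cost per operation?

Each element is pushed exactly once and popped at most once (whether by pop or as part of a multipop). So the total number of individual pops over the whole sequence is at most the number of pushes, which is at most 1988. Total work <= 2 * 1988, hence O(1) amortized per operation.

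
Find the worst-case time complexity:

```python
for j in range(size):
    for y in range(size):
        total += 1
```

Time complexity: O(n^2).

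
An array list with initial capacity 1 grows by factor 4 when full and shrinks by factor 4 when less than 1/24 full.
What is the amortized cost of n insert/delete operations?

Using potential function Phi = |4*size - capacity|. Resizing costs are offset by potential release. Amortized O(1) per operation.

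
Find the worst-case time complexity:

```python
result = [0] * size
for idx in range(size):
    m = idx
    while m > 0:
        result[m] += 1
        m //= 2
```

Time complexity: O(n log n).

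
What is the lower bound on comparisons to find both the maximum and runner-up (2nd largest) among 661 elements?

Lower bound: finding the max needs 661-1 comparisons. By an adversary weight-doubling argument, the maximum element must personally win at least ceil(log_2(661)) = 10 comparisons in any correct algorithm. The 2nd largest is among those 10 direct losers, and distinguishing it requires 10-1 more comparisons. Total >= 661-1 + 10-1 = 669. A balanced tournament achieves this bound exactly.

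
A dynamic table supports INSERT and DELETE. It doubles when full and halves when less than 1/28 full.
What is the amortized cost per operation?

Using potential function Phi = |2*num_items - table_size| when load > 1/2, and Phi = table_size/2 - num_items otherwise. The gap of 1/28 vs 1/2 for shrinking prevents thrashing. Both insert and delete have O(1) amortized cost.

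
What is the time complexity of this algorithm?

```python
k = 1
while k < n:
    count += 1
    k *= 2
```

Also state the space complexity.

Time complexity: O(log n).
Space complexity: O(1).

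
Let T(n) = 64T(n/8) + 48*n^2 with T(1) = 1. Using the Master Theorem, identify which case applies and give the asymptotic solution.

a=64, b=8, f(n)=48*n^2.
log_8(64) = 2, so n^(log_b(a)) = n^2.
f(n) = Theta(n^2), so Case 2 applies.
T(n) = Theta(n^2 log n).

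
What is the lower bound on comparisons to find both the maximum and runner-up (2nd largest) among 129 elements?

Lower bound: finding the max needs 129-1 comparisons. By an adversary weight-doubling argument, the maximum element must personally win at least ceil(log_2(129)) = 8 comparisons in any correct algorithm. The 2nd largest is among those 8 direct losers, and distinguishing it requires 8-1 more comparisons. Total >= 129-1 + 8-1 = 135. A balanced tournament achieves this bound exactly.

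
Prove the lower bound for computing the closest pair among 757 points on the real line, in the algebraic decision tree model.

Reduction from element distinctness: given 757 reals, the closest-pair distance is 0 iff two are equal. Element distinctness has an Omega(n log n) lower bound in the algebraic decision tree model (Ben-Or). Therefore closest pair on a line also requires Omega(n log n). Sorting then a linear scan achieves this.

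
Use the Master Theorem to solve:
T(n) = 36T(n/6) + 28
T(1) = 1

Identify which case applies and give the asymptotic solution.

a=36, b=6, f(n)=28.
log_6(36) = 2 > 0.
Since f(n) = O(n^0) is polynomially smaller than n^2, Case 1 applies.
T(n) = Theta(n^2).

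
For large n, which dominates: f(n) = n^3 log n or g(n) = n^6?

g(n) = n^6 grows faster: n^6 / (n^3 log n) = n^3/log n -> infinity.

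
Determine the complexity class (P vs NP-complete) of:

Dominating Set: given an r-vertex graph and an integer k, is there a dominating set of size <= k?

This problem is NP-complete: reduces from Set Cover (with k part of the input).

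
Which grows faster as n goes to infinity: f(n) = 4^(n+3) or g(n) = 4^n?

f(n) = 4^(n+3) and g(n) = 4^n are Theta of each other: 4^(n+3) = 4^3 * 4^n = Theta(4^n).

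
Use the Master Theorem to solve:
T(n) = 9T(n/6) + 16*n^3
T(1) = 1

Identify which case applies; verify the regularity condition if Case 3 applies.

a=9, b=6, f(n)=16*n^3.
log_6(9) = 1.226 < 3.
f(n) = Omega(n^(1.226+epsilon)) for some epsilon > 0, so Case 3 is the candidate.
Regularity: a*f(n/b) = 9*16*(n/6)^3 = (9/216)*16*n^3 <= c*f(n) with c = 9/216 < 1. Satisfied.
Case 3: T(n) = Theta(n^3).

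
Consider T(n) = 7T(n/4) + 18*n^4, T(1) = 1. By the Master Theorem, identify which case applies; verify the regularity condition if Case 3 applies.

a=7, b=4, f(n)=18*n^4.
log_4(7) = 1.404 < 4.
f(n) = Omega(n^(1.404+epsilon)) for some epsilon > 0, so Case 3 is the candidate.
Regularity: a*f(n/b) = 7*18*(n/4)^4 = (7/256)*18*n^4 <= c*f(n) with c = 7/256 < 1. Satisfied.
Case 3: T(n) = Theta(n^4).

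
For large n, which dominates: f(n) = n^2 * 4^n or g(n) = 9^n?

g(n) = 9^n grows faster: 9^n / (n^2 4^n) = (9/4)^n / n^2 -> infinity since 9/4 > 1.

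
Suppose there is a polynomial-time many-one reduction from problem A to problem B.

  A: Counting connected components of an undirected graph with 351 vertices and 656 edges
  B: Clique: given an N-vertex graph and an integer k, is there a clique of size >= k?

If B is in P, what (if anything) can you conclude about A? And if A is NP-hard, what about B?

A poly-time reduction A <=_p B means any A-instance can be transformed to a B-instance in poly time.
If B is in P: compose the reduction with B's poly-time algorithm to solve A in poly time, so A is in P.
If A is NP-hard: every NP problem reduces to A, which reduces to B; composing reductions, every NP problem reduces to B, so B is NP-hard.
(Here in fact A is P and B is NP-complete.)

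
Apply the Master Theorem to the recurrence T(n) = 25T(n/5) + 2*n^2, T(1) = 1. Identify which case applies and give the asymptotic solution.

a=25, b=5, f(n)=2*n^2.
log_5(25) = 2, so n^(log_b(a)) = n^2.
f(n) = Theta(n^2), so Case 2 applies.
T(n) = Theta(n^2 log n).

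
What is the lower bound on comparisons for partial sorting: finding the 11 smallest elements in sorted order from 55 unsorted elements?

Finding 11 smallest of 55 in sorted order: Omega(55) to identify the 11 smallest, plus Omega(11 log 11) to sort them. Total: Omega(n + k log k).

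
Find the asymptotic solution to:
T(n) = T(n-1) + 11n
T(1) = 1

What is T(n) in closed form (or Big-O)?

Unrolling: T(n) = 1 + 11*(2 + 3 + ... + n) = 1 + 11*(n(n+1)/2 - 1) = O(n^2).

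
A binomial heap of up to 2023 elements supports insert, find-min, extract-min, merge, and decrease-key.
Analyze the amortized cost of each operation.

A binomial heap with n <= 2023 elements has at most floor(log_2 2023) + 1 = 11 trees. Using potential Phi = number of trees: Insert adds one tree, but cascading merges reduce count -- amortized O(1). Find-min reads the cached minimum pointer: O(1). Extract-min creates O(log n) new trees: O(log n). Merge combines tree lists: O(log n). Decrease-key sifts the element up its tree of height <= log n: O(log n).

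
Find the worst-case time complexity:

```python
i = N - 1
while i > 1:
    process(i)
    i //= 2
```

Time complexity: O(log n).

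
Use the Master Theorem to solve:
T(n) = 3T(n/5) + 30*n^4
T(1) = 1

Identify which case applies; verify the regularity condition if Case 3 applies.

a=3, b=5, f(n)=30*n^4.
log_5(3) = 0.6826 < 4.
f(n) = Omega(n^(0.6826+epsilon)) for some epsilon > 0, so Case 3 is the candidate.
Regularity: a*f(n/b) = 3*30*(n/5)^4 = (3/625)*30*n^4 <= c*f(n) with c = 3/625 < 1. Satisfied.
Case 3: T(n) = Theta(n^4).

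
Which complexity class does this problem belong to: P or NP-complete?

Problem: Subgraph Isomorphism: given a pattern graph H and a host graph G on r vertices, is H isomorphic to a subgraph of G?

This problem is NP-complete: generalizes Clique and Hamiltonian Path (pattern size is part of the input).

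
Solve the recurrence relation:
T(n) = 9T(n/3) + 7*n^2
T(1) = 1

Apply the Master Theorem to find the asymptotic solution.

a=9, b=3, f(n)=7*n^2. log_3(9) = 2. Case 2: T(n) = O(n^2 log n).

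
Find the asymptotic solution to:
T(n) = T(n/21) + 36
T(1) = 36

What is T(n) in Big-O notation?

Each step divides n by 21 and adds 36. After log_21(n) steps, T(n) = O(log n).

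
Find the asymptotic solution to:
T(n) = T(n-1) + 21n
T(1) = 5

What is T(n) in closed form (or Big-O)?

Unrolling: T(n) = 5 + 21*(2 + 3 + ... + n) = 5 + 21*(n(n+1)/2 - 1) = O(n^2).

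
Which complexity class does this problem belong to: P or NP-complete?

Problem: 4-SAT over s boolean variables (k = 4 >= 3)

This problem is NP-complete: 3-SAT is NP-complete (Cook-Levin); k-SAT for k>=3 reduces from 3-SAT.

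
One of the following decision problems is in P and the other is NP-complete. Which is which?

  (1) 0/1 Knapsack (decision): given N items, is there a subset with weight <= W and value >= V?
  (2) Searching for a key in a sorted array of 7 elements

(1) is NP-complete: reduces from Subset Sum.
(2) is P: binary search runs in O(log n).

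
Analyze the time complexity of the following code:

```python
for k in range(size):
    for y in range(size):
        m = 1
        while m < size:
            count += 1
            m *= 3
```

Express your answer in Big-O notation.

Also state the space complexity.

Time complexity: O(n^2 log n).
Space complexity: O(1).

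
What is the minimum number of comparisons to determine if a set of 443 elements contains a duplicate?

Determining if 443 elements are all distinct requires Omega(n log n) comparisons in the comparison model. This follows from the element distinctness lower bound.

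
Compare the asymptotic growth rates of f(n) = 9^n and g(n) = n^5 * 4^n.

f(n) = 9^n grows faster: 9^n / (n^5 4^n) = (9/4)^n / n^5 -> infinity since 9/4 > 1.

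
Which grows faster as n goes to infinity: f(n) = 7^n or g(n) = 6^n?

f(n) = 7^n grows faster: (7/6)^n -> infinity since 7/6 > 1.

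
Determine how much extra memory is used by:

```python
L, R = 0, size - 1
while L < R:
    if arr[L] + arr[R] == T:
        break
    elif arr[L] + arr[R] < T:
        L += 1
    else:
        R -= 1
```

Space complexity: O(1).
Only a constant amount of auxiliary storage is used; nothing grows with n.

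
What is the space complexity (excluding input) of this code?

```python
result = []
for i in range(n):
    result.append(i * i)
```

Space complexity: O(n).
Auxiliary storage grows linearly with the input size n in the worst case.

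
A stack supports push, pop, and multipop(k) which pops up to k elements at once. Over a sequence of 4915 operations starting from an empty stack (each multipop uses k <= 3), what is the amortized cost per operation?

Each element is pushed exactly once and popped at most once (whether by pop or as part of a multipop). So the total number of individual pops over the whole sequence is at most the number of pushes, which is at most 4915. Total work <= 2 * 4915, hence O(1) amortized per operation.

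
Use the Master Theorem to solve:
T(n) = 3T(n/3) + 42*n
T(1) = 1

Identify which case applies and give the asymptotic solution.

a=3, b=3, f(n)=42*n.
log_3(3) = 1, so n^(log_b(a)) = n.
f(n) = Theta(n), so Case 2 applies.
T(n) = Theta(n log n).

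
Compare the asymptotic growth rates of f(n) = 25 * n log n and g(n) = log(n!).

f(n) = 25 * n log n and g(n) = log(n!) are Theta of each other: Stirling: log(n!) = n log n - n + O(log n) = Theta(n log n); the constant 25 doesn't change the Theta class.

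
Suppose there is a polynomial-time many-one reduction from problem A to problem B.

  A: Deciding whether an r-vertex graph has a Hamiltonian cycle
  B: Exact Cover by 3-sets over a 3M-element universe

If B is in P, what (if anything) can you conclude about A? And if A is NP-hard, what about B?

A poly-time reduction A <=_p B means any A-instance can be transformed to a B-instance in poly time.
If B is in P: compose the reduction with B's poly-time algorithm to solve A in poly time, so A is in P.
If A is NP-hard: every NP problem reduces to A, which reduces to B; composing reductions, every NP problem reduces to B, so B is NP-hard.
(Here in fact A is NP-complete and B is NP-complete.)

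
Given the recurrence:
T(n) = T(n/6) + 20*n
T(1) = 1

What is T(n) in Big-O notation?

Geometric series: 20*n*(1 + 1/6 + 1/6^2 + ...) = O(n). T(n) = O(n).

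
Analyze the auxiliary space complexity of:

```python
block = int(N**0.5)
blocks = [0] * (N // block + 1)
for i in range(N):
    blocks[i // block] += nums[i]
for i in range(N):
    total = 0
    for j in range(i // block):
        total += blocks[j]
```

Space complexity: O(sqrt(n)).
Storage scales with sqrt(n).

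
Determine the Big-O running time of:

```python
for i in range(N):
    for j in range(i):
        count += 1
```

Time complexity: O(n^2).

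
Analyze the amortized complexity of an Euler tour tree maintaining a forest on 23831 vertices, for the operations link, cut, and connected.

An Euler tour tree stores each tree's Euler tour as a balanced BST keyed by tour position. On 23831 vertices: link concatenates two tours via O(1) splits/joins of size <= 2*23831 (O(log n)); cut splits the tour at the two occurrences of the edge (O(log n)); connected compares BST roots (O(log n) to find the root). All O(log n) amortized.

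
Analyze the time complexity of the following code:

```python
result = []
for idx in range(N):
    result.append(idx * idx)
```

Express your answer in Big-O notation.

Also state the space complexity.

Time complexity: O(n).
Space complexity: O(n).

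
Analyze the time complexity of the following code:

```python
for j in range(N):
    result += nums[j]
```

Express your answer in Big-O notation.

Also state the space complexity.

Time complexity: O(n).
Space complexity: O(1).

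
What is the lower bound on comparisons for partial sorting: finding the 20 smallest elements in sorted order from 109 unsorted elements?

Finding 20 smallest of 109 in sorted order: Omega(109) to identify the 20 smallest, plus Omega(20 log 20) to sort them. Total: Omega(n + k log k).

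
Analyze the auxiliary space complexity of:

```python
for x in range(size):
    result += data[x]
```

Space complexity: O(1).
Only a constant amount of auxiliary storage is used; nothing grows with n.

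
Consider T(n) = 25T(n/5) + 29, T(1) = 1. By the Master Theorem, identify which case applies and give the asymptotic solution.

a=25, b=5, f(n)=29.
log_5(25) = 2 > 0.
Since f(n) = O(n^0) is polynomially smaller than n^2, Case 1 applies.
T(n) = Theta(n^2).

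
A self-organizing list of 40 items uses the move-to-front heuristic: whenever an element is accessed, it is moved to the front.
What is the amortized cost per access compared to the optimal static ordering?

With potential Phi = number of inversions between the MTF list and the optimal static list (at most C(40,2)), each access has amortized cost at most 2 * (cost under optimal static ordering). This is the move-to-front 2-competitiveness result.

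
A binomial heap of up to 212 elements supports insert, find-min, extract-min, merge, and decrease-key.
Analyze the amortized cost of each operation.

A binomial heap with n <= 212 elements has at most floor(log_2 212) + 1 = 8 trees. Using potential Phi = number of trees: Insert adds one tree, but cascading merges reduce count -- amortized O(1). Find-min reads the cached minimum pointer: O(1). Extract-min creates O(log n) new trees: O(log n). Merge combines tree lists: O(log n). Decrease-key sifts the element up its tree of height <= log n: O(log n).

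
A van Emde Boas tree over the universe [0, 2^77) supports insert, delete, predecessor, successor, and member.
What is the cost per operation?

vEB recursively partitions [0, 151115727451828646838272) into sqrt(u) clusters of size sqrt(u). Each operation recurses into either one cluster or the summary, never both: T(u) = T(sqrt(u)) + O(1) => T(u) = O(log log u) = O(log 77). This is worst-case, not just amortized.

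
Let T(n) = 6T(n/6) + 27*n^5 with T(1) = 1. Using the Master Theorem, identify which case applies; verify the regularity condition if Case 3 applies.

a=6, b=6, f(n)=27*n^5.
log_6(6) = 1 < 5.
f(n) = Omega(n^(1+epsilon)) for some epsilon > 0, so Case 3 is the candidate.
Regularity: a*f(n/b) = 6*27*(n/6)^5 = (6/7776)*27*n^5 <= c*f(n) with c = 6/7776 < 1. Satisfied.
Case 3: T(n) = Theta(n^5).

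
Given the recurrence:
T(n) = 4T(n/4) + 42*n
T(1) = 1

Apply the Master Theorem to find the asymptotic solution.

a=4, b=4, f(n)=42*n. log_4(4) = 1. Case 2: T(n) = O(n log n).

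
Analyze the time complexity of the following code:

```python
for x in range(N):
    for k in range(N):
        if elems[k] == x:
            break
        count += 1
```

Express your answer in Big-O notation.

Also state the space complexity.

Time complexity: O(n^2).
Space complexity: O(1).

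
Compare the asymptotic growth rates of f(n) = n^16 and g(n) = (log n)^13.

f(n) = n^16 grows faster: any positive polynomial dominates any polylog.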